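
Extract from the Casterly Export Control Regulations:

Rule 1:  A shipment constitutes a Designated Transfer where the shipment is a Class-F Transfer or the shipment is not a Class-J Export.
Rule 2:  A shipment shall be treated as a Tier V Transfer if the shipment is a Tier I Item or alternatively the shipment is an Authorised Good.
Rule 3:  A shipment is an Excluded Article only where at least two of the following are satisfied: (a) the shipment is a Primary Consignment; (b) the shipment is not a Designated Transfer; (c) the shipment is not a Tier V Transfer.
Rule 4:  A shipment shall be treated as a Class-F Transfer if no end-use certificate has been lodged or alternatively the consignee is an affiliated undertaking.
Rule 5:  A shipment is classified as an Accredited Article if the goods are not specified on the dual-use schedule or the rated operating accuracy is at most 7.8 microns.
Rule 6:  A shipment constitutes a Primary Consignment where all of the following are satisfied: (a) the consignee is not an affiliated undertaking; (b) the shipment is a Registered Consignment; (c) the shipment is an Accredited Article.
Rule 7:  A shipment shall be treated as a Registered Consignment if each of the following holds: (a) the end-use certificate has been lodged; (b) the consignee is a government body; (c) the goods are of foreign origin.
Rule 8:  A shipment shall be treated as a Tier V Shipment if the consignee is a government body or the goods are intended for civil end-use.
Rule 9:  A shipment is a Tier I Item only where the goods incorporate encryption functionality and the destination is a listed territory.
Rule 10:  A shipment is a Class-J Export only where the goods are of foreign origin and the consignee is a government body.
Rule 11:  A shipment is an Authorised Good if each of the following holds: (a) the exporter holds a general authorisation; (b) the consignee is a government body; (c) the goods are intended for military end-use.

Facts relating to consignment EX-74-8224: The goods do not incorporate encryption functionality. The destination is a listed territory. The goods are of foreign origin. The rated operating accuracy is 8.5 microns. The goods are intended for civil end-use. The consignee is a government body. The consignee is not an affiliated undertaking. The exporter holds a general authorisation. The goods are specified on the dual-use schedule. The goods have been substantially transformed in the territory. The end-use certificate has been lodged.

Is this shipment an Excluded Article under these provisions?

rule 7 — Registered Consignment: [the end-use certificate has been lodged? yes] AND [the consignee is a government body? yes] AND [the goods are of foreign origin? yes] → satisfied.
rule 5 — Accredited Article: [the goods are not specified on the dual-use schedule? no] OR [rated operating accuracy: 8.5 microns ≤ 7.8 microns? no] → not satisfied.
rule 6 — Primary Consignment: [the consignee is not an affiliated undertaking? yes] AND [Registered Consignment (rule 7)? yes] AND [Accredited Article (rule 5)? no] → not satisfied.
rule 4 — Class-F Transfer: [no end-use certificate has been lodged? no] OR [the consignee is an affiliated undertaking? no] → not satisfied.
rule 10 — Class-J Export: [the goods are of foreign origin? yes] AND [the consignee is a government body? yes] → satisfied.
rule 1 — Designated Transfer: [Class-F Transfer (rule 4)? no] OR [not a Class-J Export (rule 10)? no] → not satisfied.
rule 9 — Tier I Item: [the goods incorporate encryption functionality? no] AND [the destination is a listed territory? yes] → not satisfied.
rule 11 — Authorised Good: [the exporter holds a general authorisation? yes] AND [the consignee is a government body? yes] AND [the goods are intended for military end-use? no] → not satisfied.
rule 2 — Tier V Transfer: [Tier I Item (rule 9)? no] OR [Authorised Good (rule 11)? no] → not satisfied.
rule 3 — Excluded Article: Primary Consignment (rule 6)? no; not a Designated Transfer (rule 1)? yes; not a Tier V Transfer (rule 2)? yes — 2 of 3 hold (need ≥2) → satisfied.

Yes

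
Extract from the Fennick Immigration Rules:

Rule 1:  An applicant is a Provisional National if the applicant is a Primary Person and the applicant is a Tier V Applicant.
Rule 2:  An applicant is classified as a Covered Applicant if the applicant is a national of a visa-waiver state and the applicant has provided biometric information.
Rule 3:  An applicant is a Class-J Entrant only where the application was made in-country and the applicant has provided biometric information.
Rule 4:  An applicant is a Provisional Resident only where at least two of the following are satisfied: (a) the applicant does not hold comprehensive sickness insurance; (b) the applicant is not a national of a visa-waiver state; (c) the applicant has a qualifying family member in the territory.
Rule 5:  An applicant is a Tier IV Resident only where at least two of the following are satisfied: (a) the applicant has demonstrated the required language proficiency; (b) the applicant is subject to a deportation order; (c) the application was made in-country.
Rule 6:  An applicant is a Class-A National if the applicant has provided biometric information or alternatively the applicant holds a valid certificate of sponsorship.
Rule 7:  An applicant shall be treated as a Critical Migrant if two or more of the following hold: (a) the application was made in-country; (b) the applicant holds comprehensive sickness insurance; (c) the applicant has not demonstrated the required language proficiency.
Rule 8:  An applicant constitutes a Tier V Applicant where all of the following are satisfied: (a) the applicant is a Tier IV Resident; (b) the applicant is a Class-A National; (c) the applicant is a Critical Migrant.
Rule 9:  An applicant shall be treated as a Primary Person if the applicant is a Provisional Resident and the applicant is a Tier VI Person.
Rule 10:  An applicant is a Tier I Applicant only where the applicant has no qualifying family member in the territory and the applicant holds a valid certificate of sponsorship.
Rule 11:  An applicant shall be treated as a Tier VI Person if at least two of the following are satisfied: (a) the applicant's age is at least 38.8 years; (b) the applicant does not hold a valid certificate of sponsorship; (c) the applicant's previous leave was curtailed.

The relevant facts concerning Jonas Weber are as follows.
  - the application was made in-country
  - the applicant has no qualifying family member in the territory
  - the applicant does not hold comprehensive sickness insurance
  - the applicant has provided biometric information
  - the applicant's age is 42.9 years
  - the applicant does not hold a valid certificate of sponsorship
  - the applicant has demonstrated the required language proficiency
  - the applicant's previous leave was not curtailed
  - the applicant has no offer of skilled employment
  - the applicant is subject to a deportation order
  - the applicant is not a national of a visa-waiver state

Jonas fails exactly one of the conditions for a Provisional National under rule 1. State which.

Tier V Applicant

rule 4 — Provisional Resident: the applicant does not hold comprehensive sickness insurance? yes; the applicant is not a national of a visa-waiver state? yes; the applicant has a qualifying family member in the territory? no — 2 of 3 hold (need ≥2) → satisfied.
rule 11 — Tier VI Person: applicant's age: 42.9 years ≥ 38.8 years? yes; the applicant does not hold a valid certificate of sponsorship? yes; the applicant's previous leave was curtailed? no — 2 of 3 hold (need ≥2) → satisfied.
rule 9 — Primary Person: [Provisional Resident (rule 4)? yes] AND [Tier VI Person (rule 11)? yes] → satisfied.
rule 5 — Tier IV Resident: the applicant has demonstrated the required language proficiency? yes; the applicant is subject to a deportation order? yes; the application was made in-country? yes — 3 of 3 hold (need ≥2) → satisfied.
rule 6 — Class-A National: [the applicant has provided biometric information? yes] OR [the applicant holds a valid certificate of sponsorship? no] → satisfied.
rule 7 — Critical Migrant: the application was made in-country? yes; the applicant holds comprehensive sickness insurance? no; the applicant has not demonstrated the required language proficiency? no — 1 of 3 hold (need ≥2) → not satisfied.
rule 8 — Tier V Applicant: [Tier IV Resident (rule 5)? yes] AND [Class-A National (rule 6)? yes] AND [Critical Migrant (rule 7)? no] → not satisfied.
rule 1 — Provisional National: [Primary Person (rule 9)? yes] AND [Tier V Applicant (rule 8)? no] → not satisfied.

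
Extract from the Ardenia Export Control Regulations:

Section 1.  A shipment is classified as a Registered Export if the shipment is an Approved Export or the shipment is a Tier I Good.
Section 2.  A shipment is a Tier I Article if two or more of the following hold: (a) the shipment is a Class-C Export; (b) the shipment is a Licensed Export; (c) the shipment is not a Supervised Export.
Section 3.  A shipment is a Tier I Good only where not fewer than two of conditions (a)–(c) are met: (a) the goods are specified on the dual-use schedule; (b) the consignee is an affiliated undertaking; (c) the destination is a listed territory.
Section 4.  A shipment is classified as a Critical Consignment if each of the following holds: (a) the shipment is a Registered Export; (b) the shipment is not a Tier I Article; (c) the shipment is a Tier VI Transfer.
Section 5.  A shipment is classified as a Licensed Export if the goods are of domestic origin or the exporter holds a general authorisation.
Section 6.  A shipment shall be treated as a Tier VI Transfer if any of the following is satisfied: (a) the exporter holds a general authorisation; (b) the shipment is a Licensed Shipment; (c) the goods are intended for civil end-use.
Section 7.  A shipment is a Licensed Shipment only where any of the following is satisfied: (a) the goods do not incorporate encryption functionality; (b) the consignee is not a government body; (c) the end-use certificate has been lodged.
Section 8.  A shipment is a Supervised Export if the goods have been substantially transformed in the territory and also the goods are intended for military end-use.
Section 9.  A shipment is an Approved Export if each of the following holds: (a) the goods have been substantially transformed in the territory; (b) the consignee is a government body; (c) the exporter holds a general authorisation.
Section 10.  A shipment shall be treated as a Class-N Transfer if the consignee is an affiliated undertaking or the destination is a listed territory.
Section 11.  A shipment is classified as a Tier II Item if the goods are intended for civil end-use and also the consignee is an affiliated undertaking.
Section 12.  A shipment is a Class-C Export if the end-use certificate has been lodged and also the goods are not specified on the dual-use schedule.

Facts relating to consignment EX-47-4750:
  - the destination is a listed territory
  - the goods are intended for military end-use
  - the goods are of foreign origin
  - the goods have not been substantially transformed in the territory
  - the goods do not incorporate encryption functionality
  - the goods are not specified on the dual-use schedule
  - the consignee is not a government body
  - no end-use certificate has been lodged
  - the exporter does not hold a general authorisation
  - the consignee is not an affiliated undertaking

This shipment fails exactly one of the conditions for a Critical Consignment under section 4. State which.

section 9 — Approved Export: [the goods have been substantially transformed in the territory? no] AND [the consignee is a government body? no] AND [the exporter holds a general authorisation? no] → not satisfied.
section 3 — Tier I Good: the goods are specified on the dual-use schedule? no; the consignee is an affiliated undertaking? no; the destination is a listed territory? yes — 1 of 3 hold (need ≥2) → not satisfied.
section 1 — Registered Export: [Approved Export (section 9)? no] OR [Tier I Good (section 3)? no] → not satisfied.
section 12 — Class-C Export: [the end-use certificate has been lodged? no] AND [the goods are not specified on the dual-use schedule? yes] → not satisfied.
section 5 — Licensed Export: [the goods are of domestic origin? no] OR [the exporter holds a general authorisation? no] → not satisfied.
section 8 — Supervised Export: [the goods have been substantially transformed in the territory? no] AND [the goods are intended for military end-use? yes] → not satisfied.
section 2 — Tier I Article: Class-C Export (section 12)? no; Licensed Export (section 5)? no; not a Supervised Export (section 8)? yes — 1 of 3 hold (need ≥2) → not satisfied.
section 7 — Licensed Shipment: [the goods do not incorporate encryption functionality? yes] OR [the consignee is not a government body? yes] OR [the end-use certificate has been lodged? no] → satisfied.
section 6 — Tier VI Transfer: [the exporter holds a general authorisation? no] OR [Licensed Shipment (section 7)? yes] OR [the goods are intended for civil end-use? no] → satisfied.
section 4 — Critical Consignment: [Registered Export (section 1)? no] AND [not a Tier I Article (section 2)? yes] AND [Tier VI Transfer (section 6)? yes] → not satisfied.

Registered Export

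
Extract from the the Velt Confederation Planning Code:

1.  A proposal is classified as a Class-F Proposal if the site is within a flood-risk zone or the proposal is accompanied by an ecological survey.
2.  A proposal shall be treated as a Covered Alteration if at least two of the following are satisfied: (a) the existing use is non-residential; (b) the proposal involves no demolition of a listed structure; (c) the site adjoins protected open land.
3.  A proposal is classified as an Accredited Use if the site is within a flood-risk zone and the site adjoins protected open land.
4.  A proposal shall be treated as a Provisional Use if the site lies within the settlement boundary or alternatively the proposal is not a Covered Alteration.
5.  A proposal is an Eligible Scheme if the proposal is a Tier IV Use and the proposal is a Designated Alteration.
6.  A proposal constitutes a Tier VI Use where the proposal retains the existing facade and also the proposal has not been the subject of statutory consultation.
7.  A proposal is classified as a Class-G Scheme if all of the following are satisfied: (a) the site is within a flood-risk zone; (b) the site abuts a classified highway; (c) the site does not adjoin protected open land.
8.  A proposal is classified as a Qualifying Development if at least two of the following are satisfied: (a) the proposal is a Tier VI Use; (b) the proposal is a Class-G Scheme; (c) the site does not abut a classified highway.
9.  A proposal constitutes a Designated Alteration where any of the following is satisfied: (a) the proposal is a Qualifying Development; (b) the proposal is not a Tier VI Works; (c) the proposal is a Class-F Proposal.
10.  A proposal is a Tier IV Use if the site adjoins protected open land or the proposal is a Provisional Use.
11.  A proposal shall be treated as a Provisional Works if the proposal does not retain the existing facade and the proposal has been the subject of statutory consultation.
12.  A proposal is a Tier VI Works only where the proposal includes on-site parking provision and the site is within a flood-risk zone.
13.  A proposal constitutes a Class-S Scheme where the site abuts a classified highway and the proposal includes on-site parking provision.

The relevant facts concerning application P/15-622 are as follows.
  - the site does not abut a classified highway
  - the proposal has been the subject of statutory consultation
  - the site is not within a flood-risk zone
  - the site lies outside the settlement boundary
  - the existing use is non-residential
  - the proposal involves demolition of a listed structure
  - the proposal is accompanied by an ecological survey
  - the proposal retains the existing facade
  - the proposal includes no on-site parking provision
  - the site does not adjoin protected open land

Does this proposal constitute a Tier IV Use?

Yes

Under paragraph 2: the existing use is non-residential? yes; the proposal involves no demolition of a listed structure? no; the site adjoins protected open land? no — 1 of 3 hold (need ≥2) → not satisfied.
Under paragraph 4: the site lies within the settlement boundary? no; or not a Covered Alteration (paragraph 2)? yes. So the proposal is a Provisional Use.
Under paragraph 10: the site adjoins protected open land? no; or Provisional Use (paragraph 4)? yes. So the proposal is a Tier IV Use.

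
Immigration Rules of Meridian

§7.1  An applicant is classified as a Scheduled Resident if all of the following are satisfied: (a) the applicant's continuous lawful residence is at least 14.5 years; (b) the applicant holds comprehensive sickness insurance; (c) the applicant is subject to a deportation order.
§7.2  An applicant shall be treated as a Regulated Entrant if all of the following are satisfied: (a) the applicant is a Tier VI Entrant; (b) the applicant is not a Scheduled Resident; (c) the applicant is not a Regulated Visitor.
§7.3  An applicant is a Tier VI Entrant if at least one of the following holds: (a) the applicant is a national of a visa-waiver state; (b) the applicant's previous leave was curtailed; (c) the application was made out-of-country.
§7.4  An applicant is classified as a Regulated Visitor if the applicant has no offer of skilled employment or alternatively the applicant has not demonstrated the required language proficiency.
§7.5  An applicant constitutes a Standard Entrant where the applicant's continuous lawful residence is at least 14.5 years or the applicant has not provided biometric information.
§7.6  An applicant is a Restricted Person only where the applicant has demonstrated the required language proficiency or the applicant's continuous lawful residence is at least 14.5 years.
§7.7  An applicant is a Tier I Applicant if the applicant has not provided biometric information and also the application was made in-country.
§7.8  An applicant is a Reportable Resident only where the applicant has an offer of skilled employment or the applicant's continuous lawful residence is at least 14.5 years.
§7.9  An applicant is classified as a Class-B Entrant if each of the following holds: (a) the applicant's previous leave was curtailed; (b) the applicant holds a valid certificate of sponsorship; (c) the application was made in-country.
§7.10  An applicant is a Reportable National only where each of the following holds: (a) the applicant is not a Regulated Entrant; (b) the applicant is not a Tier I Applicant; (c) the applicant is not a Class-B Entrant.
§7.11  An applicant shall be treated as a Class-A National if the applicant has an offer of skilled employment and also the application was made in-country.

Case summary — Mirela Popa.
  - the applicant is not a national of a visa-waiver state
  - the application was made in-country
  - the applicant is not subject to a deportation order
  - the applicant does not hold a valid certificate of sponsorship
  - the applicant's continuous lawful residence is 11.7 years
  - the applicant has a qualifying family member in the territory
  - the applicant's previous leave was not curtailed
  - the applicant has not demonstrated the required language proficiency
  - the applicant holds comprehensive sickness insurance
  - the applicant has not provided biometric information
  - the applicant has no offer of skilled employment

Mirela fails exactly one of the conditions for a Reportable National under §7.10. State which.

Tier I Applicant

§7.3 — Tier VI Entrant: [the applicant is a national of a visa-waiver state? no] OR [the applicant's previous leave was curtailed? no] OR [the application was made out-of-country? no] → not satisfied.
§7.1 — Scheduled Resident: [applicant's continuous lawful residence: 11.7 years ≥ 14.5 years? no] AND [the applicant holds comprehensive sickness insurance? yes] AND [the applicant is subject to a deportation order? no] → not satisfied.
§7.4 — Regulated Visitor: [the applicant has no offer of skilled employment? yes] OR [the applicant has not demonstrated the required language proficiency? yes] → satisfied.
§7.2 — Regulated Entrant: [Tier VI Entrant (§7.3)? no] AND [not a Scheduled Resident (§7.1)? yes] AND [not a Regulated Visitor (§7.4)? no] → not satisfied.
§7.7 — Tier I Applicant: [the applicant has not provided biometric information? yes] AND [the application was made in-country? yes] → satisfied.
§7.9 — Class-B Entrant: [the applicant's previous leave was curtailed? no] AND [the applicant holds a valid certificate of sponsorship? no] AND [the application was made in-country? yes] → not satisfied.
§7.10 — Reportable National: [not a Regulated Entrant (§7.2)? yes] AND [not a Tier I Applicant (§7.7)? no] AND [not a Class-B Entrant (§7.9)? yes] → not satisfied.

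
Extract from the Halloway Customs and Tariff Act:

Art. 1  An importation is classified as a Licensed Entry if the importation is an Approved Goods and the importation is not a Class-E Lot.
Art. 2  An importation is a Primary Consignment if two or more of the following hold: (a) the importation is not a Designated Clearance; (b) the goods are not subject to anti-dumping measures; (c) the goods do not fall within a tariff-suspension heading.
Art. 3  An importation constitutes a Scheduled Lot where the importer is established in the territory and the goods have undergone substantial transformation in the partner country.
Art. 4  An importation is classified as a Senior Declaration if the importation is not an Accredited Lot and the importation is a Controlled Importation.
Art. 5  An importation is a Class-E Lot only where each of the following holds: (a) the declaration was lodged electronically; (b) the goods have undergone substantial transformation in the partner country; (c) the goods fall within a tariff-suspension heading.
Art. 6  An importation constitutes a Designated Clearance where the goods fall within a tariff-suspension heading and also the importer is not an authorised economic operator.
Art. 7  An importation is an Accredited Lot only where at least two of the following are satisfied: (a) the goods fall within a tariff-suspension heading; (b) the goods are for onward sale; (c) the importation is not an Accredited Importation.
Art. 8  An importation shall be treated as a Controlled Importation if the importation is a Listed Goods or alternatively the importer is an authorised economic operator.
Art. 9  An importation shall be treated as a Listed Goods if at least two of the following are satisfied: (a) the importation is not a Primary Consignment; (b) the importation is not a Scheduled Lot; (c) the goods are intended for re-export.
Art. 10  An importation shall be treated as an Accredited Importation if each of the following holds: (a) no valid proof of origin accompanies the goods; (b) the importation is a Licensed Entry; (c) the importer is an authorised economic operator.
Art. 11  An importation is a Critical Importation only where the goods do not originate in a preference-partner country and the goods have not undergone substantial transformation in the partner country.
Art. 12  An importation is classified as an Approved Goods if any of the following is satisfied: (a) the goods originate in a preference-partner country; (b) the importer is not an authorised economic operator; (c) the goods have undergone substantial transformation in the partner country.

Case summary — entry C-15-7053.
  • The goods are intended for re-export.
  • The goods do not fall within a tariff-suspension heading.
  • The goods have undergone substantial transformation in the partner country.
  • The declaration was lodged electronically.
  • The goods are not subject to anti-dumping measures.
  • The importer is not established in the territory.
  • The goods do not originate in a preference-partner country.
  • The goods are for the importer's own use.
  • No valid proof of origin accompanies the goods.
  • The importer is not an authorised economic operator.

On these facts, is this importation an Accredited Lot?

article 12 — Approved Goods: [the goods originate in a preference-partner country? no] OR [the importer is not an authorised economic operator? yes] OR [the goods have undergone substantial transformation in the partner country? yes] → satisfied.
article 5 — Class-E Lot: [the declaration was lodged electronically? yes] AND [the goods have undergone substantial transformation in the partner country? yes] AND [the goods fall within a tariff-suspension heading? no] → not satisfied.
article 1 — Licensed Entry: [Approved Goods (article 12)? yes] AND [not a Class-E Lot (article 5)? yes] → satisfied.
article 10 — Accredited Importation: [no valid proof of origin accompanies the goods? yes] AND [Licensed Entry (article 1)? yes] AND [the importer is an authorised economic operator? no] → not satisfied.
article 7 — Accredited Lot: the goods fall within a tariff-suspension heading? no; the goods are for onward sale? no; not an Accredited Importation (article 10)? yes — 1 of 3 hold (need ≥2) → not satisfied.

No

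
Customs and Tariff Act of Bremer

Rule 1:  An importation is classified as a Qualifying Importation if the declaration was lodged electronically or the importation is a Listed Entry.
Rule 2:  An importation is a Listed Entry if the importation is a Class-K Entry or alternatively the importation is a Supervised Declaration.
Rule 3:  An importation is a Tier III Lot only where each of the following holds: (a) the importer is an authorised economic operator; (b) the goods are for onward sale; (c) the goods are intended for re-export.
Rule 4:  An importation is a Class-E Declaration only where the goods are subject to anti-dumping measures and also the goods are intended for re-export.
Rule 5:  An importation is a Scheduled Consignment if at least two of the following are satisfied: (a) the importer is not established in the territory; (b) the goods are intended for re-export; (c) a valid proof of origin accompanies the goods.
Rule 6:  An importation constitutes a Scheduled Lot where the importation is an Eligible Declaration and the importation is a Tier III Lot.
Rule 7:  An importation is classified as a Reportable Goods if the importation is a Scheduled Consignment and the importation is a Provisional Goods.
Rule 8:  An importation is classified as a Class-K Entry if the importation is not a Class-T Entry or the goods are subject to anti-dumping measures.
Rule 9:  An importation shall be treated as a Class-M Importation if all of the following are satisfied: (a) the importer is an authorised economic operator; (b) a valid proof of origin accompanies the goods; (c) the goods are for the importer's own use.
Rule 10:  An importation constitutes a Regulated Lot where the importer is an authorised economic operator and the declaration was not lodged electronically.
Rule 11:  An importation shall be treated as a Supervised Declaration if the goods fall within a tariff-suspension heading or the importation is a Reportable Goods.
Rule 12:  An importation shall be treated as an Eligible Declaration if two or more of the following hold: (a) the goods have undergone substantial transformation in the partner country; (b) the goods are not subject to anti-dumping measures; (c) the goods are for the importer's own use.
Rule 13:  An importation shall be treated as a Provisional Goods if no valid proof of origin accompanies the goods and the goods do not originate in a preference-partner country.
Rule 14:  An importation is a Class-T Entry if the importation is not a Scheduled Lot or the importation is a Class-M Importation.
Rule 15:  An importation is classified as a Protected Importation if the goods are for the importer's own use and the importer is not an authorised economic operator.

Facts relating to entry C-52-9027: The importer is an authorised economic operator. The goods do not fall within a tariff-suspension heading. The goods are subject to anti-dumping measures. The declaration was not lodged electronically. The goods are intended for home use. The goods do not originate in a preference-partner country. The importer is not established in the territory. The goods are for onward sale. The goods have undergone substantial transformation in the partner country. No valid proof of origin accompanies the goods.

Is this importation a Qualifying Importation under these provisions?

rule 12 — Eligible Declaration: the goods have undergone substantial transformation in the partner country? yes; the goods are not subject to anti-dumping measures? no; the goods are for the importer's own use? no — 1 of 3 hold (need ≥2) → not satisfied.
rule 3 — Tier III Lot: [the importer is an authorised economic operator? yes] AND [the goods are for onward sale? yes] AND [the goods are intended for re-export? no] → not satisfied.
rule 6 — Scheduled Lot: [Eligible Declaration (rule 12)? no] AND [Tier III Lot (rule 3)? no] → not satisfied.
rule 9 — Class-M Importation: [the importer is an authorised economic operator? yes] AND [a valid proof of origin accompanies the goods? no] AND [the goods are for the importer's own use? no] → not satisfied.
rule 14 — Class-T Entry: [not a Scheduled Lot (rule 6)? yes] OR [Class-M Importation (rule 9)? no] → satisfied.
rule 8 — Class-K Entry: [not a Class-T Entry (rule 14)? no] OR [the goods are subject to anti-dumping measures? yes] → satisfied.
rule 5 — Scheduled Consignment: the importer is not established in the territory? yes; the goods are intended for re-export? no; a valid proof of origin accompanies the goods? no — 1 of 3 hold (need ≥2) → not satisfied.
rule 13 — Provisional Goods: [no valid proof of origin accompanies the goods? yes] AND [the goods do not originate in a preference-partner country? yes] → satisfied.
rule 7 — Reportable Goods: [Scheduled Consignment (rule 5)? no] AND [Provisional Goods (rule 13)? yes] → not satisfied.
rule 11 — Supervised Declaration: [the goods fall within a tariff-suspension heading? no] OR [Reportable Goods (rule 7)? no] → not satisfied.
rule 2 — Listed Entry: [Class-K Entry (rule 8)? yes] OR [Supervised Declaration (rule 11)? no] → satisfied.
rule 1 — Qualifying Importation: [the declaration was lodged electronically? no] OR [Listed Entry (rule 2)? yes] → satisfied.

Yes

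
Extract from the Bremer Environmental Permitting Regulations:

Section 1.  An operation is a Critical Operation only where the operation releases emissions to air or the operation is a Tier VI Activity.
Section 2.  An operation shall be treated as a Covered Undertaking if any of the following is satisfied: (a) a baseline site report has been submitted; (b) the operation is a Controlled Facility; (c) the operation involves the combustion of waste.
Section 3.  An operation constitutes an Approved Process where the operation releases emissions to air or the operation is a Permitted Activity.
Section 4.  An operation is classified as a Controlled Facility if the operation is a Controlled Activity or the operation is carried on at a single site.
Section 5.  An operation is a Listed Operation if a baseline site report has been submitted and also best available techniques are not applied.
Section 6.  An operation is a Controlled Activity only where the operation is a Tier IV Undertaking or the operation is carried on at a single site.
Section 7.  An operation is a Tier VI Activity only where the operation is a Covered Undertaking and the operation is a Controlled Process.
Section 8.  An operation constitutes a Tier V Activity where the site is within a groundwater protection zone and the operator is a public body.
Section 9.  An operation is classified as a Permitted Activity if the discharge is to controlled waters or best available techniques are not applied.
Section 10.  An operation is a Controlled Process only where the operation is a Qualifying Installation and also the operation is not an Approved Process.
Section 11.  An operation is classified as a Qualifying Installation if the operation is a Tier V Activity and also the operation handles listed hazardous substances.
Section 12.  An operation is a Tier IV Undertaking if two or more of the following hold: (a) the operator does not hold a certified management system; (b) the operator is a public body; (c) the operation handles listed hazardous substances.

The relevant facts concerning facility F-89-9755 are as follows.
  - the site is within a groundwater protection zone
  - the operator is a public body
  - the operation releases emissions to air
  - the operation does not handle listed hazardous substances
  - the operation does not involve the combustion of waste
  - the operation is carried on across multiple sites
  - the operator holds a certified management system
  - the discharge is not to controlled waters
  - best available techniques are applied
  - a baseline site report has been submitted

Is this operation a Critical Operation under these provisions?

section 12 — Tier IV Undertaking: the operator does not hold a certified management system? no; the operator is a public body? yes; the operation handles listed hazardous substances? no — 1 of 3 hold (need ≥2) → not satisfied.
section 6 — Controlled Activity: [Tier IV Undertaking (section 12)? no] OR [the operation is carried on at a single site? no] → not satisfied.
section 4 — Controlled Facility: [Controlled Activity (section 6)? no] OR [the operation is carried on at a single site? no] → not satisfied.
section 2 — Covered Undertaking: [a baseline site report has been submitted? yes] OR [Controlled Facility (section 4)? no] OR [the operation involves the combustion of waste? no] → satisfied.
section 8 — Tier V Activity: [the site is within a groundwater protection zone? yes] AND [the operator is a public body? yes] → satisfied.
section 11 — Qualifying Installation: [Tier V Activity (section 8)? yes] AND [the operation handles listed hazardous substances? no] → not satisfied.
section 9 — Permitted Activity: [the discharge is to controlled waters? no] OR [best available techniques are not applied? no] → not satisfied.
section 3 — Approved Process: [the operation releases emissions to air? yes] OR [Permitted Activity (section 9)? no] → satisfied.
section 10 — Controlled Process: [Qualifying Installation (section 11)? no] AND [not an Approved Process (section 3)? no] → not satisfied.
section 7 — Tier VI Activity: [Covered Undertaking (section 2)? yes] AND [Controlled Process (section 10)? no] → not satisfied.
section 1 — Critical Operation: [the operation releases emissions to air? yes] OR [Tier VI Activity (section 7)? no] → satisfied.

Yes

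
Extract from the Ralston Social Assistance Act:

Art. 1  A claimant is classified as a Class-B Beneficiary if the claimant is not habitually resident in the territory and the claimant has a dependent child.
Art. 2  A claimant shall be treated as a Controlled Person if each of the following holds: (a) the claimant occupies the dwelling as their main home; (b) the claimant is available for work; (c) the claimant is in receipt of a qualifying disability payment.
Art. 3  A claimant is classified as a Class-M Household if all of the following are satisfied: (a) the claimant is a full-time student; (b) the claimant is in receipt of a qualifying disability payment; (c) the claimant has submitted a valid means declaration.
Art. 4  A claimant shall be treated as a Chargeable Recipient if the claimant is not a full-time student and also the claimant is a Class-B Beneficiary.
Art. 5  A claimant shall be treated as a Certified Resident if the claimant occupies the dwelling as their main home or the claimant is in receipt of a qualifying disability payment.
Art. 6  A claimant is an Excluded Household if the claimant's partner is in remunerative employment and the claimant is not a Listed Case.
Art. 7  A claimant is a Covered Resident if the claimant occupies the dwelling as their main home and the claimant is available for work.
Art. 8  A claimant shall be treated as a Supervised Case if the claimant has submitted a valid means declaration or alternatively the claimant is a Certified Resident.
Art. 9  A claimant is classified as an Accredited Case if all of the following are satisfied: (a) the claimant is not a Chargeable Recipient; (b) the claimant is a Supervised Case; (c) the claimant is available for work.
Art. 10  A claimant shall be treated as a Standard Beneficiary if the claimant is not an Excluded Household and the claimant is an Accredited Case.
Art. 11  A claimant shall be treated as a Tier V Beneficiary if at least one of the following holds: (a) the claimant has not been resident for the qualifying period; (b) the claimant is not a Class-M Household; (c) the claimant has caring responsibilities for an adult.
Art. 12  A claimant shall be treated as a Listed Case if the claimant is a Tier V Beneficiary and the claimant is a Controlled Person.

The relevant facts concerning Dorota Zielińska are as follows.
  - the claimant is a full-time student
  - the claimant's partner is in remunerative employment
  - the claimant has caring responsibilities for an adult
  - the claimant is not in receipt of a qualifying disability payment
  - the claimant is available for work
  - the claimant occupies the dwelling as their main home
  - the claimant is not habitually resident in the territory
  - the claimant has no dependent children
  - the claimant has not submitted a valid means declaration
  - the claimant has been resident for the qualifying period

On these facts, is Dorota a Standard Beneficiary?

article 3 — Class-M Household: [the claimant is a full-time student? yes] AND [the claimant is in receipt of a qualifying disability payment? no] AND [the claimant has submitted a valid means declaration? no] → not satisfied.
article 11 — Tier V Beneficiary: [the claimant has not been resident for the qualifying period? no] OR [not a Class-M Household (article 3)? yes] OR [the claimant has caring responsibilities for an adult? yes] → satisfied.
article 2 — Controlled Person: [the claimant occupies the dwelling as their main home? yes] AND [the claimant is available for work? yes] AND [the claimant is in receipt of a qualifying disability payment? no] → not satisfied.
article 12 — Listed Case: [Tier V Beneficiary (article 11)? yes] AND [Controlled Person (article 2)? no] → not satisfied.
article 6 — Excluded Household: [the claimant's partner is in remunerative employment? yes] AND [not a Listed Case (article 12)? yes] → satisfied.
article 1 — Class-B Beneficiary: [the claimant is not habitually resident in the territory? yes] AND [the claimant has a dependent child? no] → not satisfied.
article 4 — Chargeable Recipient: [the claimant is not a full-time student? no] AND [Class-B Beneficiary (article 1)? no] → not satisfied.
article 5 — Certified Resident: [the claimant occupies the dwelling as their main home? yes] OR [the claimant is in receipt of a qualifying disability payment? no] → satisfied.
article 8 — Supervised Case: [the claimant has submitted a valid means declaration? no] OR [Certified Resident (article 5)? yes] → satisfied.
article 9 — Accredited Case: [not a Chargeable Recipient (article 4)? yes] AND [Supervised Case (article 8)? yes] AND [the claimant is available for work? yes] → satisfied.
article 10 — Standard Beneficiary: [not an Excluded Household (article 6)? no] AND [Accredited Case (article 9)? yes] → not satisfied.

No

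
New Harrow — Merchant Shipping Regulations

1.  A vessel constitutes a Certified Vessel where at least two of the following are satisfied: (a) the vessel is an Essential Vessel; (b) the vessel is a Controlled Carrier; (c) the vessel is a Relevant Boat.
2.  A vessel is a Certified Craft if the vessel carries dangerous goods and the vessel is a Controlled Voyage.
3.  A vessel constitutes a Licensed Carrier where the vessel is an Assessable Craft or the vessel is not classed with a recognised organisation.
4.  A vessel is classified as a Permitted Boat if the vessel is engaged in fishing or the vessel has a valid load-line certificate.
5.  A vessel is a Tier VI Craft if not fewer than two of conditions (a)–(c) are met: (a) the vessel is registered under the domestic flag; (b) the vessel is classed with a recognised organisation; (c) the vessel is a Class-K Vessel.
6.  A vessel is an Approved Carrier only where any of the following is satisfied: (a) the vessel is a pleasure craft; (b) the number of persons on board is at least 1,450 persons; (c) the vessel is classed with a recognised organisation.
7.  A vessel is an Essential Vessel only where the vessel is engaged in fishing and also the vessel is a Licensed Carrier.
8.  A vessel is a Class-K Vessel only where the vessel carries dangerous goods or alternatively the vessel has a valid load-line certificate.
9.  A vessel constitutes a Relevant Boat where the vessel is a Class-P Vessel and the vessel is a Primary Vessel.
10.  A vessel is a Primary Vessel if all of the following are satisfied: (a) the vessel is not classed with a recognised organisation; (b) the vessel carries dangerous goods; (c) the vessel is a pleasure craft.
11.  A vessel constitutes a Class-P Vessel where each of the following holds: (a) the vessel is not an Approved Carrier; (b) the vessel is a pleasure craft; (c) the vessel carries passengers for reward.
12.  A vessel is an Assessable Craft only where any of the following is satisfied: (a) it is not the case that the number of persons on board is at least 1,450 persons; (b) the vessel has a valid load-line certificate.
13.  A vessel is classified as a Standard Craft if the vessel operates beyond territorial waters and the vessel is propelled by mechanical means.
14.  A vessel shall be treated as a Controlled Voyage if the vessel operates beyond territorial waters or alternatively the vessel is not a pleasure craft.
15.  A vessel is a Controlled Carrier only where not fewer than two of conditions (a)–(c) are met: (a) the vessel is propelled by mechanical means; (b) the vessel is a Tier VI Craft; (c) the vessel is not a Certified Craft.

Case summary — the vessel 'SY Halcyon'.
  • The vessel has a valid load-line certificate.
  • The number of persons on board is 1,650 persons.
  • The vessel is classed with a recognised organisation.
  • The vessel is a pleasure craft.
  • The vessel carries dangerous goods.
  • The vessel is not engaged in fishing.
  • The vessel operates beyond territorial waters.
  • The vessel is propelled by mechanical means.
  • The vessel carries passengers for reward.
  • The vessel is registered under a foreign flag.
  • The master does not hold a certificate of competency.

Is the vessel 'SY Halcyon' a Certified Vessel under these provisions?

paragraph 12 — Assessable Craft: [number of persons on board: 1,650 persons ≥ 1,450 persons? yes, so negated condition no] OR [the vessel has a valid load-line certificate? yes] → satisfied.
paragraph 3 — Licensed Carrier: [Assessable Craft (paragraph 12)? yes] OR [the vessel is not classed with a recognised organisation? no] → satisfied.
paragraph 7 — Essential Vessel: [the vessel is engaged in fishing? no] AND [Licensed Carrier (paragraph 3)? yes] → not satisfied.
paragraph 8 — Class-K Vessel: [the vessel carries dangerous goods? yes] OR [the vessel has a valid load-line certificate? yes] → satisfied.
paragraph 5 — Tier VI Craft: the vessel is registered under the domestic flag? no; the vessel is classed with a recognised organisation? yes; Class-K Vessel (paragraph 8)? yes — 2 of 3 hold (need ≥2) → satisfied.
paragraph 14 — Controlled Voyage: [the vessel operates beyond territorial waters? yes] OR [the vessel is not a pleasure craft? no] → satisfied.
paragraph 2 — Certified Craft: [the vessel carries dangerous goods? yes] AND [Controlled Voyage (paragraph 14)? yes] → satisfied.
paragraph 15 — Controlled Carrier: the vessel is propelled by mechanical means? yes; Tier VI Craft (paragraph 5)? yes; not a Certified Craft (paragraph 2)? no — 2 of 3 hold (need ≥2) → satisfied.
paragraph 6 — Approved Carrier: [the vessel is a pleasure craft? yes] OR [number of persons on board: 1,650 persons ≥ 1,450 persons? yes] OR [the vessel is classed with a recognised organisation? yes] → satisfied.
paragraph 11 — Class-P Vessel: [not an Approved Carrier (paragraph 6)? no] AND [the vessel is a pleasure craft? yes] AND [the vessel carries passengers for reward? yes] → not satisfied.
paragraph 10 — Primary Vessel: [the vessel is not classed with a recognised organisation? no] AND [the vessel carries dangerous goods? yes] AND [the vessel is a pleasure craft? yes] → not satisfied.
paragraph 9 — Relevant Boat: [Class-P Vessel (paragraph 11)? no] AND [Primary Vessel (paragraph 10)? no] → not satisfied.
paragraph 1 — Certified Vessel: Essential Vessel (paragraph 7)? no; Controlled Carrier (paragraph 15)? yes; Relevant Boat (paragraph 9)? no — 1 of 3 hold (need ≥2) → not satisfied.

No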